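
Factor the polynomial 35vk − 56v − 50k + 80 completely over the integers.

Group as (35vk − 56v) + (−50k + 80) = 7v(5k − 8) − 10(5k − 8).
Both groups share the factor (5k − 8).

(5k − 8)(7v − 10)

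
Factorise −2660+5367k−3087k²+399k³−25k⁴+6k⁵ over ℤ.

Testing divisors of the constant over divisors of the leading coefficient, k = 5 is a root, giving the factor (k−5) and quotient 6k⁴+5k³+424k²−967k+532.
Next, k = 7/6 is a root, so (6k−7) is a factor; dividing leaves k³+2k²+73k−76.
Continuing, k = 1 is a root, so (k−1) is a factor; dividing leaves k²+3k+76.
The quadratic k²+3k+76 has discriminant −295 < 0 and is irreducible over ℤ.

(6k−7)(k−1)(k−5)(k²+3k+76)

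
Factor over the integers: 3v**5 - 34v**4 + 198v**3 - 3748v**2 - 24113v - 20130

Testing divisors of the constant over divisors of the leading coefficient, v = 15 is a root, so (v - 15) divides it; the quotient is 3v**4 + 11v**3 + 363v**2 + 1697v + 1342.
Continuing, v = -1 is a root, giving the factor (v + 1) and quotient 3v**3 + 8v**2 + 355v + 1342.
Continuing, v = -11/3 is a root, giving the factor (3v + 11) and quotient v**2 - v + 122.
The quadratic v**2 - v + 122 has discriminant -487 < 0 and is irreducible over ℤ.

(3v + 11)(v + 1)(v - 15)(v**2 - v + 122)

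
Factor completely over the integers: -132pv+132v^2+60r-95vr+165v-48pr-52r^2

Group: -12p(11v+4r) + (12v-13r+15)(11v+4r); both groups contain (11v+4r).

-(12p-12v+13r-15)(11v+4r)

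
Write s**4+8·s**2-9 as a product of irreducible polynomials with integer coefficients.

(s+1)·(s-1)·(s**2+9)

Substitute u = s**2 to get a quadratic in u, then factor.
s**2+9 is irreducible over ℤ (sum of squares).
s**2-1 is a difference of squares.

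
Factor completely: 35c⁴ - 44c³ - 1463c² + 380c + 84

(5c - 2)(7c + 1)(c + 6)(c - 7)

Among the possible rational roots, c = 7 is a root, so (c - 7) divides it; the quotient is 35c³ + 201c² - 56c - 12.
Continuing, c = -1/7 is a root, so (7c + 1) is a factor; dividing leaves 5c² + 28c - 12.
The remaining quadratic factors as (c + 6)(5c - 2).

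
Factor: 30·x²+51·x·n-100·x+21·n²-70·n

(3·x+3·n-10)·(10·x+7·n)

Group: 10·x·(3·x+3·n-10) + 7·n·(3·x+3·n-10); both groups contain (3·x+3·n-10).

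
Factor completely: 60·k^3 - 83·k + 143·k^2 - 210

(3·k + 7)·(4·k + 5)·(5·k - 6)

Testing divisors of the constant over divisors of the leading coefficient, k = -7/3 is a root, so (3·k + 7) divides it; the quotient is 20·k^2 + k - 30.
The remaining quadratic factors as (5·k - 6)(4·k + 5).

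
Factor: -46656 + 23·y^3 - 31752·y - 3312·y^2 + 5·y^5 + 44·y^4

(5·y + 9)·(y + 8)·(y - 9)·(y^2 + 8·y + 72)

Among the possible rational roots, y = -8 is a root, so (y + 8) is a factor; dividing leaves 5·y^4 + 4·y^3 - 9·y^2 - 3240·y - 5832.
Next, y = -9/5 is a root, so (5·y + 9) is a factor; dividing leaves y^3 - y^2 - 648.
Next, y = 9 is a root, so (y - 9) is a factor; dividing leaves y^2 + 8·y + 72.
The quadratic y^2 + 8·y + 72 has discriminant -224 < 0 and is irreducible over ℤ.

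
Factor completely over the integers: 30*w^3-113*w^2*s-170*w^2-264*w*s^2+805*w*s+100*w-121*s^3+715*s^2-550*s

(2*w-11*s)*(15*w+11*s-10)*(w+s-5)

Group: 2*w*(15*w^2+26*w*s-85*w+11*s^2-65*s+50) - 11*s*(15*w^2+26*w*s-85*w+11*s^2-65*s+50); both groups contain (15*w^2+26*w*s-85*w+11*s^2-65*s+50), so (2*w-11*s) is a factor with cofactor 15*w^2+26*w*s-85*w+11*s^2-65*s+50.
The cofactor groups again: 15*w^2+26*w*s-85*w+11*s^2-65*s+50 = w*(15*w+11*s-10) + (s-5)*(15*w+11*s-10); both groups contain (15*w+11*s-10), giving (w+s-5)*(15*w+11*s-10).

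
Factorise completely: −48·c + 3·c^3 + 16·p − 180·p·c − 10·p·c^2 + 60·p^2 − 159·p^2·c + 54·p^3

Group: 6·p·(9·p^2 − 28·p·c + 4·p + 3·c^2 − 12·c) + (c + 4)·(9·p^2 − 28·p·c + 4·p + 3·c^2 − 12·c); both groups contain (9·p^2 − 28·p·c + 4·p + 3·c^2 − 12·c), so (6·p + c + 4) is a factor with cofactor 9·p^2 − 28·p·c + 4·p + 3·c^2 − 12·c.
The cofactor groups again: 9·p^2 − 28·p·c + 4·p + 3·c^2 − 12·c = p·(9·p − c + 4) − 3·c·(9·p − c + 4); both groups contain (9·p − c + 4), giving (p − 3·c)·(9·p − c + 4).

(p − 3·c)·(9·p − c + 4)·(6·p + c + 4)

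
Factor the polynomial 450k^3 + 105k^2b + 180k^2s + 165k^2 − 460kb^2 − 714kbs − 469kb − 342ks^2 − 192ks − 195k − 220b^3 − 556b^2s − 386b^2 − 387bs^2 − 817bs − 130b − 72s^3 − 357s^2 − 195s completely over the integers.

(10k − 11b − 8s − 5)(15k + 10b + 3s + 13)(3k + 2b + 3s)

Group: 3k(150k^2 − 65kb − 90ks + 55k − 110b^2 − 113bs − 193b − 24s^2 − 119s − 65) + (2b + 3s)(150k^2 − 65kb − 90ks + 55k − 110b^2 − 113bs − 193b − 24s^2 − 119s − 65); both groups contain (150k^2 − 65kb − 90ks + 55k − 110b^2 − 113bs − 193b − 24s^2 − 119s − 65), so (3k + 2b + 3s) is a factor with cofactor 150k^2 − 65kb − 90ks + 55k − 110b^2 − 113bs − 193b − 24s^2 − 119s − 65.
The cofactor groups again: 150k^2 − 65kb − 90ks + 55k − 110b^2 − 113bs − 193b − 24s^2 − 119s − 65 = 10k(15k + 10b + 3s + 13) + (−11b − 8s − 5)(15k + 10b + 3s + 13); both groups contain (15k + 10b + 3s + 13), giving (10k − 11b − 8s − 5)(15k + 10b + 3s + 13).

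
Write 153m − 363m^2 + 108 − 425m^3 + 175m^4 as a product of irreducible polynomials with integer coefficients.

Trying the rational-root candidates, m = −4/7 is a root, so (7m + 4) divides it; the quotient is 25m^3 − 75m^2 − 9m + 27.
Next, m = 3/5 is a root, so (5m − 3) is a factor; dividing leaves 5m^2 − 12m − 9.
The remaining quadratic factors as (5m + 3)(m − 3).

(5m + 3)(5m − 3)(7m + 4)(m − 3)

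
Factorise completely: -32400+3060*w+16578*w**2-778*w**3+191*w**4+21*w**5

(3*w-4)*(7*w+10)*(w+15)*(w**2-6*w+54)

Trying the rational-root candidates, w = -15 is a root, giving the factor (w+15) and quotient 21*w**4-124*w**3+1082*w**2+348*w-2160.
Next, w = -10/7 is a root, so (7*w+10) divides it; the quotient is 3*w**3-22*w**2+186*w-216.
Continuing, w = 4/3 is a root, so (3*w-4) divides it; the quotient is w**2-6*w+54.
The quadratic w**2-6*w+54 has discriminant -180 < 0 and is irreducible over ℤ.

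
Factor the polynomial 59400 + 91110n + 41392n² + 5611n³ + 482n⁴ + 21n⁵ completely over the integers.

By the rational root theorem, n = -5/3 is a root, giving the factor (3n + 5) and quotient 7n⁴ + 149n³ + 1622n² + 11094n + 11880.
Continuing, n = -12 is a root, giving the factor (n + 12) and quotient 7n³ + 65n² + 842n + 990.
Then n = -9/7 is a root, so (7n + 9) divides it; the quotient is n² + 8n + 110.
The quadratic n² + 8n + 110 has discriminant -376 < 0 and is irreducible over ℤ.

(3n + 5)(7n + 9)(n + 12)(n² + 8n + 110)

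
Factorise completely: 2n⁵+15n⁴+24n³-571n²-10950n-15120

Among the possible rational roots, n = 8 is a root, so (n-8) divides it; the quotient is 2n⁴+31n³+272n²+1605n+1890.
Next, n = -3/2 is a root, giving the factor (2n+3) and quotient n³+14n²+115n+630.
Then n = -9 is a root, so (n+9) divides it; the quotient is n²+5n+70.
The quadratic n²+5n+70 has discriminant -255 < 0 and is irreducible over ℤ.

(2n+3)(n+9)(n-8)(n²+5n+70)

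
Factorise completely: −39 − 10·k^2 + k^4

Substitute u = k^2 to get a quadratic in u, then factor.
k^2 + 3 is irreducible over ℤ (always positive, so no real roots).
k^2 − 13 is irreducible over ℤ (13 is not a perfect square).

(k^2 + 3)·(k^2 − 13)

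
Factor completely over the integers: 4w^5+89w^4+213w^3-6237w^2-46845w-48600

(4w+5)(w+15)(w-9)(w^2+15w+72)

Among the possible rational roots, w = -15 is a root, giving the factor (w+15) and quotient 4w^4+29w^3-222w^2-2907w-3240.
Next, w = 9 is a root, so (w-9) divides it; the quotient is 4w^3+65w^2+363w+360.
Then w = -5/4 is a root, so (4w+5) is a factor; dividing leaves w^2+15w+72.
The quadratic w^2+15w+72 has discriminant -63 < 0 and is irreducible over ℤ.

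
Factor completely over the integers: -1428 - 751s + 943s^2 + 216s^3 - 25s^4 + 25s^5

By the rational root theorem, s = -1 is a root, so (s + 1) is a factor; dividing leaves 25s^4 - 50s^3 + 266s^2 + 677s - 1428.
Continuing, s = -12/5 is a root, so (5s + 12) divides it; the quotient is 5s^3 - 22s^2 + 106s - 119.
Then s = 7/5 is a root, giving the factor (5s - 7) and quotient s^2 - 3s + 17.
The quadratic s^2 - 3s + 17 has discriminant -59 < 0 and is irreducible over ℤ.

(5s + 12)(5s - 7)(s + 1)(s^2 - 3s + 17)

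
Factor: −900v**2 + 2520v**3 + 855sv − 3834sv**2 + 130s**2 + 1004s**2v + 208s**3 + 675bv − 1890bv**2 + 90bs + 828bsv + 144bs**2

(2s + 15v)(8s − 14v + 5)(9b + 13s − 12v)

Group: 2s(72bs − 126bv + 45b + 104s**2 − 278sv + 65s + 168v**2 − 60v) + 15v(72bs − 126bv + 45b + 104s**2 − 278sv + 65s + 168v**2 − 60v); both groups contain (72bs − 126bv + 45b + 104s**2 − 278sv + 65s + 168v**2 − 60v), so (2s + 15v) is a factor with cofactor 72bs − 126bv + 45b + 104s**2 − 278sv + 65s + 168v**2 − 60v.
The cofactor groups again: 72bs − 126bv + 45b + 104s**2 − 278sv + 65s + 168v**2 − 60v = 9b(8s − 14v + 5) + (13s − 12v)(8s − 14v + 5); both groups contain (8s − 14v + 5), giving (9b + 13s − 12v)(8s − 14v + 5).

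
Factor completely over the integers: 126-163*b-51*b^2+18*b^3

(2*b-9)*(3*b+7)*(3*b-2)

Trying the rational-root candidates, b = 2/3 is a root, giving the factor (3*b-2) and quotient 6*b^2-13*b-63.
The remaining quadratic factors as (3*b+7)(2*b-9).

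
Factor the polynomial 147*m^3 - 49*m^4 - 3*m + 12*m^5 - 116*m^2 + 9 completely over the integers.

Among the possible rational roots, m = 1 is a root, so (m - 1) is a factor; dividing leaves 12*m^4 - 37*m^3 + 110*m^2 - 6*m - 9.
Then m = 1/3 is a root, giving the factor (3*m - 1) and quotient 4*m^3 - 11*m^2 + 33*m + 9.
Next, m = -1/4 is a root, so (4*m + 1) is a factor; dividing leaves m^2 - 3*m + 9.
The quadratic m^2 - 3*m + 9 has discriminant -27 < 0 and is irreducible over ℤ.

(3*m - 1)*(4*m + 1)*(m - 1)*(m^2 - 3*m + 9)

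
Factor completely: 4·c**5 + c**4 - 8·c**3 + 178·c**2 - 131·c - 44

Among the possible rational roots, c = -1/4 is a root, giving the factor (4·c + 1) and quotient c**4 - 2·c**2 + 45·c - 44.
Continuing, c = -4 is a root, giving the factor (c + 4) and quotient c**3 - 4·c**2 + 14·c - 11.
Continuing, c = 1 is a root, giving the factor (c - 1) and quotient c**2 - 3·c + 11.
The quadratic c**2 - 3·c + 11 has discriminant -35 < 0 and is irreducible over ℤ.

(4·c + 1)·(c + 4)·(c - 1)·(c**2 - 3·c + 11)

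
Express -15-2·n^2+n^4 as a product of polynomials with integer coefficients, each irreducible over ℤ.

Substitute u = n^2 to get a quadratic in u, then factor.
n^2-5 is irreducible over ℤ (5 is not a perfect square).
n^2+3 is irreducible over ℤ (always positive, so no real roots).

(n^2+3)·(n^2-5)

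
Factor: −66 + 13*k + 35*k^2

Need a pair with product 35·(−66) = −2310 and sum 13: that's −42 and 55.
Split the middle term: 35*k^2 − 42*k + 55*k − 66 = 7*k*(5*k − 6) + 11*(5*k − 6).

(5*k − 6)*(7*k + 11)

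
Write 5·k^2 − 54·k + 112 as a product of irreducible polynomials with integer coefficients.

(5·k − 14)·(k − 8)

Need a pair with product 5·112 = 560 and sum −54: that's −14 and −40.
Split the middle term: 5·k^2 − 14·k − 40·k + 112 = k·(5·k − 14) − 8·(5·k − 14).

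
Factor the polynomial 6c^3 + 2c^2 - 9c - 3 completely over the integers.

(3c + 1)(2c^2 - 3)

Group as (6c^3 - 9c) + (2c^2 - 3) = 3c(2c^2 - 3) + (2c^2 - 3).
Both groups share the factor (2c^2 - 3).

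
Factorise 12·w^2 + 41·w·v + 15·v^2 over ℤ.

(w + 3·v)·(12·w + 5·v)

Group: w·(12·w + 5·v) + 3·v·(12·w + 5·v); both groups contain (12·w + 5·v).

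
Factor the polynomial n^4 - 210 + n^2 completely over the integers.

(n^2 + 15)(n^2 - 14)

Substitute u = n^2 to get a quadratic in u, then factor.
n^2 + 15 is irreducible over ℤ (always positive, so no real roots).
n^2 - 14 is irreducible over ℤ (14 is not a perfect square).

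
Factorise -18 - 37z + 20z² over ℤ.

(4z - 9)(5z + 2)

Need a pair with product 20·(-18) = -360 and sum -37: that's 8 and -45.
Split the middle term: 20z² + 8z - 45z - 18 = 4z(5z + 2) - 9(5z + 2).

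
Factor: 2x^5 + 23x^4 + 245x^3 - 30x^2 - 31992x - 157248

(2x + 13)(x + 8)(x - 9)(x^2 + 6x + 168)

Testing divisors of the constant over divisors of the leading coefficient, x = 9 is a root, so (x - 9) is a factor; dividing leaves 2x^4 + 41x^3 + 614x^2 + 5496x + 17472.
Continuing, x = -8 is a root, giving the factor (x + 8) and quotient 2x^3 + 25x^2 + 414x + 2184.
Then x = -13/2 is a root, giving the factor (2x + 13) and quotient x^2 + 6x + 168.
The quadratic x^2 + 6x + 168 has discriminant -636 < 0 and is irreducible over ℤ.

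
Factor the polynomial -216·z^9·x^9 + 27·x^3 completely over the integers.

Pull out the common factor 27·x^3, leaving -8·z^9·x^6 + 1.
Recognize a difference of cubes with the parts 1 and 2·z^3·x^2.

-27·x^3·(2·z^3·x^2 - 1)·(4·z^6·x^4 + 2·z^3·x^2 + 1)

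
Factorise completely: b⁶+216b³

Pull out the common factor b³, leaving b³+216.
Recognize a sum of cubes with the parts b and 6.

b³(b+6)(b²-6b+36)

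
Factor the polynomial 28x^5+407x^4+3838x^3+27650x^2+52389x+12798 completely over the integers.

(4x+9)(7x+2)(x+9)(x^2+3x+79)

Trying the rational-root candidates, x = -9/4 is a root, so (4x+9) divides it; the quotient is 7x^4+86x^3+766x^2+5189x+1422.
Then x = -9 is a root, giving the factor (x+9) and quotient 7x^3+23x^2+559x+158.
Next, x = -2/7 is a root, giving the factor (7x+2) and quotient x^2+3x+79.
The quadratic x^2+3x+79 has discriminant -307 < 0 and is irreducible over ℤ.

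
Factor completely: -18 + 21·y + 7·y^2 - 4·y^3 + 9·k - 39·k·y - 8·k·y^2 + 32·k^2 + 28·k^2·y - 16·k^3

-(4·k + y - 3)·(4·k - 4·y + 3)·(k - y - 2)

Group: 4·k·(-4·k^2 + 8·k·y + 5·k - 4·y^2 - 5·y + 6) + (y - 3)·(-4·k^2 + 8·k·y + 5·k - 4·y^2 - 5·y + 6); both groups contain (-4·k^2 + 8·k·y + 5·k - 4·y^2 - 5·y + 6), so (4·k + y - 3) is a factor with cofactor -4·k^2 + 8·k·y + 5·k - 4·y^2 - 5·y + 6.
The cofactor groups again: -4·k^2 + 8·k·y + 5·k - 4·y^2 - 5·y + 6 = -4·k·(k - y - 2) + (4·y - 3)·(k - y - 2); both groups contain (k - y - 2), giving -(4·k - 4·y + 3)·(k - y - 2).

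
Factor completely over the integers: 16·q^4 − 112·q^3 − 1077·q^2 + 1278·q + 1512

By the rational root theorem, q = 7/4 is a root, giving the factor (4·q − 7) and quotient 4·q^3 − 21·q^2 − 306·q − 216.
Continuing, q = −6 is a root, so (q + 6) is a factor; dividing leaves 4·q^2 − 45·q − 36.
The remaining quadratic factors as (q − 12)(4·q + 3).

(4·q + 3)·(4·q − 7)·(q + 6)·(q − 12)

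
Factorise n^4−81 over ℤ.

(n+3)(n−3)(n^2+9)

Substitute u = n^2 to get a quadratic in u, then factor.
n^2−9 is a difference of squares.
n^2+9 is irreducible over ℤ (sum of squares).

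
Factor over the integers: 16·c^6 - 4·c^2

4·c^2·(2·c^2 + 1)·(2·c^2 - 1)

Factor out 4·c^2 first: what remains is 4·c^4 - 1.
Recognize a difference of squares with the parts 2·c^2 and 1.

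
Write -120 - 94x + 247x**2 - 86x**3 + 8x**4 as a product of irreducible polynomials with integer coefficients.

Trying the rational-root candidates, x = 6 is a root, so (x - 6) is a factor; dividing leaves 8x**3 - 38x**2 + 19x + 20.
Then x = 5/4 is a root, so (4x - 5) divides it; the quotient is 2x**2 - 7x - 4.
The remaining quadratic factors as (x - 4)(2x + 1).

(2x + 1)(4x - 5)(x - 4)(x - 6)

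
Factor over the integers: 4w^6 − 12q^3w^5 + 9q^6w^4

w^4(3q^3 − 2w)^2

Every term has a factor of w^4; factoring it out leaves 9q^6 − 12q^3w + 4w^2.
Recognize a perfect-square trinomial with the parts 2w and 3q^3.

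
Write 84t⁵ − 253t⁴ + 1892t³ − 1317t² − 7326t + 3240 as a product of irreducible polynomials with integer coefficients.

Testing divisors of the constant over divisors of the leading coefficient, t = 9/4 is a root, so (4t − 9) divides it; the quotient is 21t⁴ − 16t³ + 437t² + 654t − 360.
Next, t = −5/3 is a root, so (3t + 5) divides it; the quotient is 7t³ − 17t² + 174t − 72.
Then t = 3/7 is a root, so (7t − 3) is a factor; dividing leaves t² − 2t + 24.
The quadratic t² − 2t + 24 has discriminant −92 < 0 and is irreducible over ℤ.

(3t + 5)(4t − 9)(7t − 3)(t² − 2t + 24)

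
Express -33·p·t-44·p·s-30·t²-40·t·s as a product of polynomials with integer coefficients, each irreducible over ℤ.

Group: -3·t·(11·p+10·t) - 4·s·(11·p+10·t); both groups contain (11·p+10·t).

-(11·p+10·t)·(3·t+4·s)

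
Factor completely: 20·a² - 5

5·(2·a + 1)·(2·a - 1)

Pull out the common factor 5; 4·a² - 1 is a difference of squares.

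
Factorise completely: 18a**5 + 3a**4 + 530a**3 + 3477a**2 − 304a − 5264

Trying the rational-root candidates, a = 7/6 is a root, giving the factor (6a − 7) and quotient 3a**4 + 4a**3 + 93a**2 + 688a + 752.
Next, a = −4/3 is a root, so (3a + 4) divides it; the quotient is a**3 + 31a + 188.
Continuing, a = −4 is a root, so (a + 4) divides it; the quotient is a**2 − 4a + 47.
The quadratic a**2 − 4a + 47 has discriminant −172 < 0 and is irreducible over ℤ.

(3a + 4)(6a − 7)(a + 4)(a**2 − 4a + 47)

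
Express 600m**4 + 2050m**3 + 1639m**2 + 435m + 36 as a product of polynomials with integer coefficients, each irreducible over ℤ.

Testing divisors of the constant over divisors of the leading coefficient, m = -12/5 is a root, giving the factor (5m + 12) and quotient 120m**3 + 122m**2 + 35m + 3.
Then m = -1/4 is a root, giving the factor (4m + 1) and quotient 30m**2 + 23m + 3.
The remaining quadratic factors as (5m + 3)(6m + 1).

(4m + 1)(5m + 12)(5m + 3)(6m + 1)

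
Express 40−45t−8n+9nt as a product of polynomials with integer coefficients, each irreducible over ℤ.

(9t−8)(n−5)

Group as (9nt−8n) + (−45t+40) = n(9t−8) − 5(9t−8).
Both groups share the factor (9t−8).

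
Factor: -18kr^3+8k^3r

Factor out 2kr, leaving 4k^2-9r^2, which is a difference of two squares.

2kr(2k+3r)(2k-3r)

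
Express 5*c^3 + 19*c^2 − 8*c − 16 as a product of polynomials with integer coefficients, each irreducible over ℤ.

Testing divisors of the constant over divisors of the leading coefficient, c = 1 is a root, so (c − 1) is a factor; dividing leaves 5*c^2 + 24*c + 16.
The remaining quadratic factors as (c + 4)(5*c + 4).

(5*c + 4)*(c + 4)*(c − 1)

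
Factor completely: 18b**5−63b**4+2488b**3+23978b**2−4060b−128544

(3b+8)(6b−13)(b+6)(b**2−10b+206)

Among the possible rational roots, b = 13/6 is a root, so (6b−13) is a factor; dividing leaves 3b**4−4b**3+406b**2+4876b+9888.
Next, b = −8/3 is a root, giving the factor (3b+8) and quotient b**3−4b**2+146b+1236.
Next, b = −6 is a root, giving the factor (b+6) and quotient b**2−10b+206.
The quadratic b**2−10b+206 has discriminant −724 < 0 and is irreducible over ℤ.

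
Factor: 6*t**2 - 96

Pull out the common factor 6; t**2 - 16 is a difference of squares.

6*(t + 4)*(t - 4)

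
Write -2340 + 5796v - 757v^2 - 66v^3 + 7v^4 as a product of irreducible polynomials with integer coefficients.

Testing divisors of the constant over divisors of the leading coefficient, v = 3/7 is a root, so (7v - 3) divides it; the quotient is v^3 - 9v^2 - 112v + 780.
Next, v = 13 is a root, so (v - 13) is a factor; dividing leaves v^2 + 4v - 60.
The remaining quadratic factors as (v + 10)(v - 6).

(7v - 3)(v + 10)(v - 13)(v - 6)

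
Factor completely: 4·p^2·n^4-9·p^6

Factor out p^2 first: what remains is -9·p^4+4·n^4.
Recognize a difference of squares with the parts 2·n^2 and 3·p^2.

-p^2·(3·p^2-2·n^2)·(3·p^2+2·n^2)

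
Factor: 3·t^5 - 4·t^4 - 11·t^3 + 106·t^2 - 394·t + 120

(3·t - 1)·(t + 4)·(t - 3)·(t^2 - 2·t + 10)

Among the possible rational roots, t = -4 is a root, giving the factor (t + 4) and quotient 3·t^4 - 16·t^3 + 53·t^2 - 106·t + 30.
Then t = 3 is a root, so (t - 3) divides it; the quotient is 3·t^3 - 7·t^2 + 32·t - 10.
Continuing, t = 1/3 is a root, giving the factor (3·t - 1) and quotient t^2 - 2·t + 10.
The quadratic t^2 - 2·t + 10 has discriminant -36 < 0 and is irreducible over ℤ.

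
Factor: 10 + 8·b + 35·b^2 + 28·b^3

(4·b + 5)·(7·b^2 + 2)

Group as (28·b^3 + 8·b) + (35·b^2 + 10) = 4·b·(7·b^2 + 2) + 5·(7·b^2 + 2).
Both groups share the factor (7·b^2 + 2).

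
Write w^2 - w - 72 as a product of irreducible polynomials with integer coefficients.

Two integers with product -72 and sum -1 are -9 and 8.

(w + 8)(w - 9)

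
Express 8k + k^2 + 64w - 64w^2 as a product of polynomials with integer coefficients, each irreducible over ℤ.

Group: -8w(8w - k - 8) - k(8w - k - 8); both groups contain (8w - k - 8).

-(8w - k - 8)(8w + k)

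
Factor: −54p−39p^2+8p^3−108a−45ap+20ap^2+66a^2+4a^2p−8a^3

−(2a+p)(4a−8p−9)(a+p−6)

Group: a(−8a^2+12ap+18a+8p^2+9p) + (p−6)(−8a^2+12ap+18a+8p^2+9p); both groups contain (−8a^2+12ap+18a+8p^2+9p), so (a+p−6) is a factor with cofactor −8a^2+12ap+18a+8p^2+9p.
The cofactor groups again: −8a^2+12ap+18a+8p^2+9p = −2a(4a−8p−9) − p(4a−8p−9); both groups contain (4a−8p−9), giving −(2a+p)(4a−8p−9).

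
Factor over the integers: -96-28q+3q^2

Need a pair with product 3·(-96) = -288 and sum -28: that's 8 and -36.
Split the middle term: 3q^2+8q - 36q-96 = q(3q+8) - 12(3q+8).

(3q+8)(q-12)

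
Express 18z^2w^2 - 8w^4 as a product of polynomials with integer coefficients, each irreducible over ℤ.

2w^2(3z - 2w)(3z + 2w)

Factor out 2w^2, leaving 9z^2 - 4w^2, which is a difference of two squares.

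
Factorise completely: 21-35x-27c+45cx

Group as (45cx-27c) + (-35x+21) = 9c(5x-3) - 7(5x-3).
Both groups share the factor (5x-3).

(5x-3)(9c-7)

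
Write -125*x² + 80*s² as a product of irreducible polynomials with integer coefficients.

Factor out 5, leaving 16*s² - 25*x², which is a difference of two squares.

5*(4*s + 5*x)*(4*s - 5*x)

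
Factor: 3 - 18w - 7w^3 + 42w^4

(6w - 1)(7w^3 - 3)

Group as (42w^4 - 18w) + (-7w^3 + 3) = 6w(7w^3 - 3) - (7w^3 - 3).
Both groups share the factor (7w^3 - 3).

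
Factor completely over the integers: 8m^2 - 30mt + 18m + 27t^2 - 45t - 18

(2m - 3t + 6)(4m - 9t - 3)

Group: 2m(4m - 9t - 3) + (-3t + 6)(4m - 9t - 3); both groups contain (4m - 9t - 3).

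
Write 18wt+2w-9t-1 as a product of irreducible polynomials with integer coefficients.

(2w-1)(9t+1)

Group as (18wt+2w) + (-9t-1) = 2w(9t+1) - (9t+1).
Both groups share the factor (9t+1).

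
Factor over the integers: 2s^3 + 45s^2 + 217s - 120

By the rational root theorem, s = -8 is a root, so (s + 8) is a factor; dividing leaves 2s^2 + 29s - 15.
The remaining quadratic factors as (s + 15)(2s - 1).

(2s - 1)(s + 15)(s + 8)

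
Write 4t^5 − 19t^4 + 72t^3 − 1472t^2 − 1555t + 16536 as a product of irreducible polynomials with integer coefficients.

Testing divisors of the constant over divisors of the leading coefficient, t = −13/4 is a root, so (4t + 13) divides it; the quotient is t^4 − 8t^3 + 44t^2 − 511t + 1272.
Next, t = 3 is a root, giving the factor (t − 3) and quotient t^3 − 5t^2 + 29t − 424.
Continuing, t = 8 is a root, so (t − 8) divides it; the quotient is t^2 + 3t + 53.
The quadratic t^2 + 3t + 53 has discriminant −203 < 0 and is irreducible over ℤ.

(4t + 13)(t − 3)(t − 8)(t^2 + 3t + 53)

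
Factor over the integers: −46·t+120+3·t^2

(3·t−10)·(t−12)

Need a pair with product 3·120 = 360 and sum −46: that's −36 and −10.
Split the middle term: 3·t^2−36·t − 10·t+120 = 3·t·(t−12) − 10·(t−12).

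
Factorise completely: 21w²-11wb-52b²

(7w-13b)(3w+4b)

Group: 3w(7w-13b) + 4b(7w-13b); both groups contain (7w-13b).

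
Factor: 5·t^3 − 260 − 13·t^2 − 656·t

(5·t + 2)·(t + 10)·(t − 13)

Trying the rational-root candidates, t = 13 is a root, so (t − 13) is a factor; dividing leaves 5·t^2 + 52·t + 20.
The remaining quadratic factors as (5·t + 2)(t + 10).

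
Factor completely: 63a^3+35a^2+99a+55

Group as (63a^3+99a) + (35a^2+55) = 9a(7a^2+11) + 5(7a^2+11).
Both groups share the factor (7a^2+11).

(9a+5)(7a^2+11)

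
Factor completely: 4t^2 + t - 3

Need a pair with product 4·(-3) = -12 and sum 1: that's 4 and -3.
Split the middle term: 4t^2 + 4t - 3t - 3 = 4t(t + 1) - 3(t + 1).

(4t - 3)(t + 1)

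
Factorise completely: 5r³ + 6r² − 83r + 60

Trying the rational-root candidates, r = 4/5 is a root, so (5r − 4) is a factor; dividing leaves r² + 2r − 15.
The remaining quadratic factors as (r + 5)(r − 3).

(5r − 4)(r + 5)(r − 3)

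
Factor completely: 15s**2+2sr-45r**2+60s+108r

Group: 5s(3s-5r+12) + 9r(3s-5r+12); both groups contain (3s-5r+12).

(3s-5r+12)(5s+9r)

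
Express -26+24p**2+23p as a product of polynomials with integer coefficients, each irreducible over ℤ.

Need a pair with product 24·(-26) = -624 and sum 23: that's -16 and 39.
Split the middle term: 24p**2-16p + 39p-26 = 8p(3p-2) + 13(3p-2).

(3p-2)(8p+13)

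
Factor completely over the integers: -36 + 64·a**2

Every term has a factor of 4. Then 16·a**2 - 9 = (4·a)² − (3)².

4·(4·a + 3)·(4·a - 3)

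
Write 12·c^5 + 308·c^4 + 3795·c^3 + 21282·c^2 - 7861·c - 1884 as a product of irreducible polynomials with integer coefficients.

(2·c - 1)·(6·c + 1)·(c + 12)·(c^2 + 14·c + 157)

Testing divisors of the constant over divisors of the leading coefficient, c = 1/2 is a root, so (2·c - 1) divides it; the quotient is 6·c^4 + 157·c^3 + 1976·c^2 + 11629·c + 1884.
Next, c = -12 is a root, so (c + 12) divides it; the quotient is 6·c^3 + 85·c^2 + 956·c + 157.
Then c = -1/6 is a root, so (6·c + 1) divides it; the quotient is c^2 + 14·c + 157.
The quadratic c^2 + 14·c + 157 has discriminant -432 < 0 and is irreducible over ℤ.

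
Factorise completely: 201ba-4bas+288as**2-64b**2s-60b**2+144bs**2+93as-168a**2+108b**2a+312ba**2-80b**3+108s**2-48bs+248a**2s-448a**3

Group: 4b(-20b**2+67ba-16bs-56a**2+31as+36s**2) + (8a+3)(-20b**2+67ba-16bs-56a**2+31as+36s**2); both groups contain (-20b**2+67ba-16bs-56a**2+31as+36s**2), so (4b+8a+3) is a factor with cofactor -20b**2+67ba-16bs-56a**2+31as+36s**2.
The cofactor groups again: -20b**2+67ba-16bs-56a**2+31as+36s**2 = -4b(5b-8a+9s) + (7a+4s)(5b-8a+9s); both groups contain (5b-8a+9s), giving -(4b-7a-4s)(5b-8a+9s).

-(4b-7a-4s)(5b-8a+9s)(4b+8a+3)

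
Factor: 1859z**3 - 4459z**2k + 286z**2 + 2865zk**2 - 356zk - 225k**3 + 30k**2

(13z - 15k)(13z - 15k + 2)(11z - k)

Group: 13z(143z**2 - 178zk + 22z + 15k**2 - 2k) - 15k(143z**2 - 178zk + 22z + 15k**2 - 2k); both groups contain (143z**2 - 178zk + 22z + 15k**2 - 2k), so (13z - 15k) is a factor with cofactor 143z**2 - 178zk + 22z + 15k**2 - 2k.
The cofactor groups again: 143z**2 - 178zk + 22z + 15k**2 - 2k = 11z(13z - 15k + 2) - k(13z - 15k + 2); both groups contain (13z - 15k + 2), giving (11z - k)(13z - 15k + 2).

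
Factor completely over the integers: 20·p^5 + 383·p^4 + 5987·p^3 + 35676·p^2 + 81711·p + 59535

Trying the rational-root candidates, p = -15/4 is a root, so (4·p + 15) divides it; the quotient is 5·p^4 + 77·p^3 + 1208·p^2 + 4389·p + 3969.
Then p = -3 is a root, so (p + 3) is a factor; dividing leaves 5·p^3 + 62·p^2 + 1022·p + 1323.
Continuing, p = -7/5 is a root, so (5·p + 7) divides it; the quotient is p^2 + 11·p + 189.
The quadratic p^2 + 11·p + 189 has discriminant -635 < 0 and is irreducible over ℤ.

(4·p + 15)·(5·p + 7)·(p + 3)·(p^2 + 11·p + 189)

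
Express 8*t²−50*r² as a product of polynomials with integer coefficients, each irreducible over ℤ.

2*(2*t−5*r)*(2*t+5*r)

Every term has a factor of 2. Then 4*t²−25*r² = (2*t)² − (5*r)².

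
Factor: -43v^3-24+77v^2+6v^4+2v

(2v+1)(3v-2)(v-3)(v-4)

Testing divisors of the constant over divisors of the leading coefficient, v = 3 is a root, so (v-3) divides it; the quotient is 6v^3-25v^2+2v+8.
Continuing, v = 4 is a root, so (v-4) divides it; the quotient is 6v^2-v-2.
The remaining quadratic factors as (3v-2)(2v+1).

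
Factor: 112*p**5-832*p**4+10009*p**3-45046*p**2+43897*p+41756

Among the possible rational roots, p = -4/7 is a root, giving the factor (7*p+4) and quotient 16*p**4-128*p**3+1503*p**2-7294*p+10439.
Continuing, p = 11/4 is a root, so (4*p-11) is a factor; dividing leaves 4*p**3-21*p**2+318*p-949.
Next, p = 13/4 is a root, giving the factor (4*p-13) and quotient p**2-2*p+73.
The quadratic p**2-2*p+73 has discriminant -288 < 0 and is irreducible over ℤ.

(4*p-11)*(4*p-13)*(7*p+4)*(p**2-2*p+73)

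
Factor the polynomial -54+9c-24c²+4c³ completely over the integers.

Group as (4c³+9c) + (-24c²-54) = c(4c²+9) - 6(4c²+9).
Both groups share the factor (4c²+9).

(c-6)(4c²+9)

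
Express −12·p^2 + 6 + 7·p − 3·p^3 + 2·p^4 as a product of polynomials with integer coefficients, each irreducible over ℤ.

(2·p + 1)·(p + 2)·(p − 1)·(p − 3)

Among the possible rational roots, p = −2 is a root, so (p + 2) divides it; the quotient is 2·p^3 − 7·p^2 + 2·p + 3.
Then p = 3 is a root, so (p − 3) divides it; the quotient is 2·p^2 − p − 1.
The remaining quadratic factors as (2·p + 1)(p − 1).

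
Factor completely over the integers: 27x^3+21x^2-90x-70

(9x+7)(3x^2-10)

Group as (27x^3-90x) + (21x^2-70) = 9x(3x^2-10) + 7(3x^2-10).
Both groups share the factor (3x^2-10).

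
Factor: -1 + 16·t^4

(2·t + 1)·(2·t - 1)·(4·t^2 + 1)

Difference of squares twice: with A = 2·t and B = 1, A⁴ − B⁴ = (A² − B²)(A² + B²), and A² − B² factors again.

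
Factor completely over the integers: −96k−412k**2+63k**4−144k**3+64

(3k+2)(3k+4)(7k−2)(k−4)

Among the possible rational roots, k = −4/3 is a root, so (3k+4) is a factor; dividing leaves 21k**3−76k**2−36k+16.
Next, k = 2/7 is a root, so (7k−2) divides it; the quotient is 3k**2−10k−8.
The remaining quadratic factors as (3k+2)(k−4).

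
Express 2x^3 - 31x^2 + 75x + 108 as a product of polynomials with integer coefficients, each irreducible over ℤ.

Testing divisors of the constant over divisors of the leading coefficient, x = 9/2 is a root, so (2x - 9) is a factor; dividing leaves x^2 - 11x - 12.
The remaining quadratic factors as (x - 12)(x + 1).

(2x - 9)(x + 1)(x - 12)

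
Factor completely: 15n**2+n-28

Need a pair with product 15·(-28) = -420 and sum 1: that's 21 and -20.
Split the middle term: 15n**2+21n - 20n-28 = 3n(5n+7) - 4(5n+7).

(3n-4)(5n+7)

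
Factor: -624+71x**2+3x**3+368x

(3x-4)(x+12)(x+13)

Trying the rational-root candidates, x = -12 is a root, giving the factor (x+12) and quotient 3x**2+35x-52.
The remaining quadratic factors as (3x-4)(x+13).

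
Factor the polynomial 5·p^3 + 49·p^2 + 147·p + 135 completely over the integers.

(5·p + 9)·(p + 3)·(p + 5)

By the rational root theorem, p = -5 is a root, so (p + 5) is a factor; dividing leaves 5·p^2 + 24·p + 27.
The remaining quadratic factors as (p + 3)(5·p + 9).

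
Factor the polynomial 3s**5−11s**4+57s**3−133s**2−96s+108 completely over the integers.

Among the possible rational roots, s = −1 is a root, giving the factor (s+1) and quotient 3s**4−14s**3+71s**2−204s+108.
Continuing, s = 3 is a root, giving the factor (s−3) and quotient 3s**3−5s**2+56s−36.
Next, s = 2/3 is a root, so (3s−2) is a factor; dividing leaves s**2−s+18.
The quadratic s**2−s+18 has discriminant −71 < 0 and is irreducible over ℤ.

(3s−2)(s+1)(s−3)(s**2−s+18)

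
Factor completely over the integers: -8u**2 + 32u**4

Every term has a factor of 8u**2. Then 4u**2 - 1 = (2u)² − (1)².

8u**2(2u + 1)(2u - 1)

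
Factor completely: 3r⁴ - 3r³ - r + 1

(r - 1)(3r³ - 1)

Group as (3r⁴ - r) + (-3r³ + 1) = r(3r³ - 1) - (3r³ - 1).
Both groups share the factor (3r³ - 1).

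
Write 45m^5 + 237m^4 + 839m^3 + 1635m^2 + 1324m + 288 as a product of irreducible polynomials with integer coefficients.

Trying the rational-root candidates, m = -8/5 is a root, so (5m + 8) divides it; the quotient is 9m^4 + 33m^3 + 115m^2 + 143m + 36.
Next, m = -4/3 is a root, so (3m + 4) divides it; the quotient is 3m^3 + 7m^2 + 29m + 9.
Then m = -1/3 is a root, giving the factor (3m + 1) and quotient m^2 + 2m + 9.
The quadratic m^2 + 2m + 9 has discriminant -32 < 0 and is irreducible over ℤ.

(3m + 1)(3m + 4)(5m + 8)(m^2 + 2m + 9)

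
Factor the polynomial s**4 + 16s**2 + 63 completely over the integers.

Substitute u = s**2 to get a quadratic in u, then factor.
s**2 + 9 is irreducible over ℤ (sum of squares).
s**2 + 7 is irreducible over ℤ (always positive, so no real roots).

(s**2 + 7)(s**2 + 9)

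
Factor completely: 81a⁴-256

(3a+4)(3a-4)(9a²+16)

Write as (9a²)² − (16)², then factor 9a²-16 once more.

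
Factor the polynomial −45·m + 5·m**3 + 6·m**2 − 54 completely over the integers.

Testing divisors of the constant over divisors of the leading coefficient, m = 3 is a root, giving the factor (m − 3) and quotient 5·m**2 + 21·m + 18.
The remaining quadratic factors as (m + 3)(5·m + 6).

(5·m + 6)·(m + 3)·(m − 3)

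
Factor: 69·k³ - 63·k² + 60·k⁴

Pull out the common factor 3·k², then factor the remaining trinomial.

3·k²·(4·k + 7)·(5·k - 3)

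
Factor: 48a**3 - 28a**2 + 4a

Pull out the common factor 4a, then factor the remaining trinomial.

4a(3a - 1)(4a - 1)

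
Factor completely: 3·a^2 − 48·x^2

3·(a + 4·x)·(a − 4·x)

Pull out the common factor 3; a^2 − 16·x^2 is a difference of squares.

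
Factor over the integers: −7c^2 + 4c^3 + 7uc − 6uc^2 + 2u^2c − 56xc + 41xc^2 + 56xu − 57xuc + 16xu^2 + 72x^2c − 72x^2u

Group: 9x(−8xu + 8xc − uc + c^2) + (−2u + 4c − 7)(−8xu + 8xc − uc + c^2); both groups contain (−8xu + 8xc − uc + c^2), so (9x − 2u + 4c − 7) is a factor with cofactor −8xu + 8xc − uc + c^2.
The cofactor groups again: −8xu + 8xc − uc + c^2 = −8x(u − c) − c(u − c); both groups contain (u − c), giving −(8x + c)(u − c).

−(u − c)(9x − 2u + 4c − 7)(8x + c)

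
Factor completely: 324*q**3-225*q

Pull out the common factor 9*q; 36*q**2-25 is a difference of squares.

9*q*(6*q+5)*(6*q-5)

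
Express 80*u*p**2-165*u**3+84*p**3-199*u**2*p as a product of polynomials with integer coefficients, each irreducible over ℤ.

Group: 11*u*(-15*u**2+u*p+6*p**2) + 14*p*(-15*u**2+u*p+6*p**2); both groups contain (-15*u**2+u*p+6*p**2), so (11*u+14*p) is a factor with cofactor -15*u**2+u*p+6*p**2.
The cofactor groups again: -15*u**2+u*p+6*p**2 = -5*u*(3*u-2*p) - 3*p*(3*u-2*p); both groups contain (3*u-2*p), giving -(5*u+3*p)*(3*u-2*p).

-(3*u-2*p)*(11*u+14*p)*(5*u+3*p)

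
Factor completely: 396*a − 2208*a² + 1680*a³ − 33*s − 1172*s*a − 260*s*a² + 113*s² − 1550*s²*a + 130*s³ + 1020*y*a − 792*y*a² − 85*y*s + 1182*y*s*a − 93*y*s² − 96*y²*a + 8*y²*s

Group: s*(8*y² − 93*y*s + 66*y*a − 85*y + 130*s² + 10*s*a + 113*s − 140*a² + 184*a − 33) − 12*a*(8*y² − 93*y*s + 66*y*a − 85*y + 130*s² + 10*s*a + 113*s − 140*a² + 184*a − 33); both groups contain (8*y² − 93*y*s + 66*y*a − 85*y + 130*s² + 10*s*a + 113*s − 140*a² + 184*a − 33), so (s − 12*a) is a factor with cofactor 8*y² − 93*y*s + 66*y*a − 85*y + 130*s² + 10*s*a + 113*s − 140*a² + 184*a − 33.
The cofactor groups again: 8*y² − 93*y*s + 66*y*a − 85*y + 130*s² + 10*s*a + 113*s − 140*a² + 184*a − 33 = 8*y*(y − 10*s + 10*a − 11) + (−13*s − 14*a + 3)*(y − 10*s + 10*a − 11); both groups contain (y − 10*s + 10*a − 11), giving (8*y − 13*s − 14*a + 3)*(y − 10*s + 10*a − 11).

(s − 12*a)*(8*y − 13*s − 14*a + 3)*(y − 10*s + 10*a − 11)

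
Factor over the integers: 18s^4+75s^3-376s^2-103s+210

(3s-2)(6s+5)(s+7)(s-3)

By the rational root theorem, s = -7 is a root, so (s+7) divides it; the quotient is 18s^3-51s^2-19s+30.
Then s = 2/3 is a root, giving the factor (3s-2) and quotient 6s^2-13s-15.
The remaining quadratic factors as (s-3)(6s+5).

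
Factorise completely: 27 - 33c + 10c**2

(2c - 3)(5c - 9)

Need a pair with product 10·27 = 270 and sum -33: that's -18 and -15.
Split the middle term: 10c**2 - 18c - 15c + 27 = 2c(5c - 9) - 3(5c - 9).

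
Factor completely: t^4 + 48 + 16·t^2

Substitute u = t^2 to get a quadratic in u, then factor.
t^2 + 12 is irreducible over ℤ (always positive, so no real roots).
t^2 + 4 is irreducible over ℤ (sum of squares).

(t^2 + 12)·(t^2 + 4)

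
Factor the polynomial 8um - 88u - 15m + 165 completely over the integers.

(8u - 15)(m - 11)

Group as (8um - 88u) + (-15m + 165) = 8u(m - 11) - 15(m - 11).
Both groups share the factor (m - 11).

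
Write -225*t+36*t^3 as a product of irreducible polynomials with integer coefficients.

9*t*(2*t+5)*(2*t-5)

Pull out the common factor 9*t; 4*t^2-25 is a difference of squares.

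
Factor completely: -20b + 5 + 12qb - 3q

(3q - 5)(4b - 1)

Group as (12qb - 3q) + (-20b + 5) = 3q(4b - 1) - 5(4b - 1).
Both groups share the factor (4b - 1).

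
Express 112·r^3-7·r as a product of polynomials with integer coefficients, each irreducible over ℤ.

Factor out 7·r, leaving 16·r^2-1, which is a difference of two squares.

7·r·(4·r+1)·(4·r-1)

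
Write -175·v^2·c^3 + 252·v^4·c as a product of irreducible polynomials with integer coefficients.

7·c·v^2·(6·v - 5·c)·(6·v + 5·c)

Pull out the common factor 7·v^2·c; 36·v^2 - 25·c^2 is a difference of squares.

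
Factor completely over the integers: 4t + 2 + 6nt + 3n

(2t + 1)(3n + 2)

Group as (6nt + 3n) + (4t + 2) = 3n(2t + 1) + 2(2t + 1).
Both groups share the factor (2t + 1).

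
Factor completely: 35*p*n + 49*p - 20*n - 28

Group as (35*p*n + 49*p) + (-20*n - 28) = 7*p*(5*n + 7) - 4*(5*n + 7).
Both groups share the factor (5*n + 7).

(5*n + 7)*(7*p - 4)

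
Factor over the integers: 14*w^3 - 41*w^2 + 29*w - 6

(2*w - 1)*(7*w - 3)*(w - 2)

Testing divisors of the constant over divisors of the leading coefficient, w = 2 is a root, so (w - 2) is a factor; dividing leaves 14*w^2 - 13*w + 3.
The remaining quadratic factors as (2*w - 1)(7*w - 3).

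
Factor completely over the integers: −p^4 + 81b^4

Difference of squares twice: with A = 3b and B = p, A⁴ − B⁴ = (A² − B²)(A² + B²), and A² − B² factors again.

(3b + p)(3b − p)(9b^2 + p^2)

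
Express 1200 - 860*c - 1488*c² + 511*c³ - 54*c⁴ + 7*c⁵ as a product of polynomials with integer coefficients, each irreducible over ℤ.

Trying the rational-root candidates, c = 4 is a root, giving the factor (c - 4) and quotient 7*c⁴ - 26*c³ + 407*c² + 140*c - 300.
Continuing, c = 5/7 is a root, so (7*c - 5) divides it; the quotient is c³ - 3*c² + 56*c + 60.
Continuing, c = -1 is a root, so (c + 1) divides it; the quotient is c² - 4*c + 60.
The quadratic c² - 4*c + 60 has discriminant -224 < 0 and is irreducible over ℤ.

(7*c - 5)*(c + 1)*(c - 4)*(c² - 4*c + 60)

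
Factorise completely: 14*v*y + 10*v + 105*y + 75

(2*v + 15)*(7*y + 5)

Group as (14*v*y + 10*v) + (105*y + 75) = 2*v*(7*y + 5) + 15*(7*y + 5).
Both groups share the factor (7*y + 5).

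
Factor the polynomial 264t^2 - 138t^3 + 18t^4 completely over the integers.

6t^2(3t - 11)(t - 4)

Pull out the common factor 6t^2, then factor the remaining trinomial.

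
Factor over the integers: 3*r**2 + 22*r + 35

(3*r + 7)*(r + 5)

Need a pair with product 3·35 = 105 and sum 22: that's 15 and 7.
Split the middle term: 3*r**2 + 15*r + 7*r + 35 = 3*r*(r + 5) + 7*(r + 5).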